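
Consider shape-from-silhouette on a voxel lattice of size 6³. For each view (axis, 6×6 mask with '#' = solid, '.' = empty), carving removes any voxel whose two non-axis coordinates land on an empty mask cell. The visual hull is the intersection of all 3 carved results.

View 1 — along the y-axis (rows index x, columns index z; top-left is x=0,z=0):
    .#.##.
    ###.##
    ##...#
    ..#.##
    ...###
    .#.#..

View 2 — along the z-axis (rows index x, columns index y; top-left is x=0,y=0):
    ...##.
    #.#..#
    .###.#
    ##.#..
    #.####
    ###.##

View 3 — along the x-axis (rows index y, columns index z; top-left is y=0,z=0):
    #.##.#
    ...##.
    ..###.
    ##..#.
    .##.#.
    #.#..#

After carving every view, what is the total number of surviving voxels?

31 voxels

before carving: 216 voxels (6×6×6)
  1. axis=1 (XZ plane), |mask|=19  ⇒  voxels=114
  2. axis=2 (XY plane), |mask|=22  ⇒  voxels=67
  3. axis=0 (YZ plane), |mask|=18  ⇒  voxels=31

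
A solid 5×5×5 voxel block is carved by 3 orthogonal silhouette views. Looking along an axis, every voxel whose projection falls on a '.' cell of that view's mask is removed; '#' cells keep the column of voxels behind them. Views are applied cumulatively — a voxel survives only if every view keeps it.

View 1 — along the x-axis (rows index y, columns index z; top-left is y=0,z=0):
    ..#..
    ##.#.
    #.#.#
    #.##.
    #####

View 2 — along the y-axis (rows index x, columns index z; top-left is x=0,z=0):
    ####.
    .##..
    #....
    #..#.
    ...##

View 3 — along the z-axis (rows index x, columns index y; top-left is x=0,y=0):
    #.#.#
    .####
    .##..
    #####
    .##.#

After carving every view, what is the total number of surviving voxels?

initial block: 5^3 = 125
V1 x: intersect with YZ mask (15 set) -- 75 left
V2 y: intersect with XZ mask (11 set) -- 35 left
V3 z: intersect with XY mask (17 set) -- 25 left

25 voxels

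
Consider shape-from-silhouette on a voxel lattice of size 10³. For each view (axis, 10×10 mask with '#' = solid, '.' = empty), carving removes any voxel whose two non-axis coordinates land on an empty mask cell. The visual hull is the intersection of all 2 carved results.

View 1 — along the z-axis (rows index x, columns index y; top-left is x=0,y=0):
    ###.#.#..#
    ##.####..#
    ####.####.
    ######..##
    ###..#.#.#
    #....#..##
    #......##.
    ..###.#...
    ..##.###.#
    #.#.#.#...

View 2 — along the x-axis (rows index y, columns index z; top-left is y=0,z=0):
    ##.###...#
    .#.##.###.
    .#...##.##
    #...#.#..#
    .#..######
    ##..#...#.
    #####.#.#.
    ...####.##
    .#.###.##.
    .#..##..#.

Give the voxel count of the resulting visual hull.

before carving: 1000 voxels (10×10×10)
carve view 1 (along z, XY-mask fill 56/100): 560 voxels remain
carve view 2 (along x, YZ-mask fill 55/100): 306 voxels remain

voxel count = 306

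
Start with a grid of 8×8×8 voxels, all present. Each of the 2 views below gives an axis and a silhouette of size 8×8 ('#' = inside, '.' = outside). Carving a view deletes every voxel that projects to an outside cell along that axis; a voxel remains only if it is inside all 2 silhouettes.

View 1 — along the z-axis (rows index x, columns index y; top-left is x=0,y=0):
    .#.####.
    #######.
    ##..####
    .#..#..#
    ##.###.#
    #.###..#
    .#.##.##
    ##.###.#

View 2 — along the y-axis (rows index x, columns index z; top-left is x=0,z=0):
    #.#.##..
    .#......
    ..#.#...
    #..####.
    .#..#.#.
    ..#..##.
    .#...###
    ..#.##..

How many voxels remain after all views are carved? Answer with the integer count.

voxel count = 125

full grid |V| = 512
carve view 1 (along z, XY-mask fill 43/64): 344 voxels remain
carve view 2 (along y, XZ-mask fill 25/64): 125 voxels remain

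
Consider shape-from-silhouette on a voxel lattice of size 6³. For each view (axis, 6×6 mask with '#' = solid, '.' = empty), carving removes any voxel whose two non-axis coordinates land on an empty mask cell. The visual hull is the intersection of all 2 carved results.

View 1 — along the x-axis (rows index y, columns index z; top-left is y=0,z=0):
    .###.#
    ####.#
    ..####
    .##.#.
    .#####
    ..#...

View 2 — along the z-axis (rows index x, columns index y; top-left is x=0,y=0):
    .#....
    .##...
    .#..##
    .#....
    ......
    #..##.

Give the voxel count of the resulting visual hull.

remaining voxels: 42

full grid |V| = 216
V1 x: intersect with YZ mask (22 set) -- 132 left
V2 z: intersect with XY mask (10 set) -- 42 left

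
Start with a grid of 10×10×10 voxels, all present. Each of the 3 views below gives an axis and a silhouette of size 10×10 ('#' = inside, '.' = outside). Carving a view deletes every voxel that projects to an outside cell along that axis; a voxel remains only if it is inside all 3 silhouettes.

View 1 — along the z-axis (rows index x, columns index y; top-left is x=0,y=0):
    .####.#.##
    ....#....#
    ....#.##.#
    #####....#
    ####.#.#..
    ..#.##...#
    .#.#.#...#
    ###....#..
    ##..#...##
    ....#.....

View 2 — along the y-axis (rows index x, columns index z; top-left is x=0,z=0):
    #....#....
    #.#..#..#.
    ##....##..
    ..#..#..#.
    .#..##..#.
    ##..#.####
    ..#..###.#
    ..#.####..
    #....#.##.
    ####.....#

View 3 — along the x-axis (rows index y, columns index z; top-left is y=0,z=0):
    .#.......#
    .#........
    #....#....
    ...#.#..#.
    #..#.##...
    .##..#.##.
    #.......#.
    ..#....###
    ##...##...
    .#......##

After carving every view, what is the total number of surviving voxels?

start: 10×10×10 = 1000 voxels
step 1: project along z, AND mask (43/100) → |grid| = 430
step 2: project along y, AND mask (43/100) → |grid| = 173
step 3: project along x, AND mask (30/100) → |grid| = 54

54 voxels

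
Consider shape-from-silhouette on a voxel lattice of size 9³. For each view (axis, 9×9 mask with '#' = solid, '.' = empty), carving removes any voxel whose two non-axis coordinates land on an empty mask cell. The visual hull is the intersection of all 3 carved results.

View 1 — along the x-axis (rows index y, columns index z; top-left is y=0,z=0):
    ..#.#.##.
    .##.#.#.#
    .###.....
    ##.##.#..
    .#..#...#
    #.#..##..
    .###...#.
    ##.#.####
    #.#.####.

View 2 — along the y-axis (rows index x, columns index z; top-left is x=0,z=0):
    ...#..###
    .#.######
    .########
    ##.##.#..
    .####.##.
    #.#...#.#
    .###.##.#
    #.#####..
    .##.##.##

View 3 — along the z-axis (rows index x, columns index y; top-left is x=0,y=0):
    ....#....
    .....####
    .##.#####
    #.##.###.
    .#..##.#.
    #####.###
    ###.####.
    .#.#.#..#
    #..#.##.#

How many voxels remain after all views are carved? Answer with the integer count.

initial block: 9^3 = 729
[1] x-view keeps 41 columns → grid now 369
[2] y-view keeps 52 columns → grid now 243
[3] z-view keeps 46 columns → grid now 142

142 voxels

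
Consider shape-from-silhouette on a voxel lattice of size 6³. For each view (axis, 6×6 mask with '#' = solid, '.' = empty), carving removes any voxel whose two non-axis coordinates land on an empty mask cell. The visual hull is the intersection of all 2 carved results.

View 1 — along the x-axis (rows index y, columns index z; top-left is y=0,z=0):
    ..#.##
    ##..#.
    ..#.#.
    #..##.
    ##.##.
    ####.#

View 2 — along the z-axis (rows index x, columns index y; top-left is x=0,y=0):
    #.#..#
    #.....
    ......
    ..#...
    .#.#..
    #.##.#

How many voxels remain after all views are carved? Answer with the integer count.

initial block: 6^3 = 216
  1. axis=0 (YZ plane), |mask|=20  ⇒  voxels=120
  2. axis=2 (XY plane), |mask|=11  ⇒  voxels=34

voxel count = 34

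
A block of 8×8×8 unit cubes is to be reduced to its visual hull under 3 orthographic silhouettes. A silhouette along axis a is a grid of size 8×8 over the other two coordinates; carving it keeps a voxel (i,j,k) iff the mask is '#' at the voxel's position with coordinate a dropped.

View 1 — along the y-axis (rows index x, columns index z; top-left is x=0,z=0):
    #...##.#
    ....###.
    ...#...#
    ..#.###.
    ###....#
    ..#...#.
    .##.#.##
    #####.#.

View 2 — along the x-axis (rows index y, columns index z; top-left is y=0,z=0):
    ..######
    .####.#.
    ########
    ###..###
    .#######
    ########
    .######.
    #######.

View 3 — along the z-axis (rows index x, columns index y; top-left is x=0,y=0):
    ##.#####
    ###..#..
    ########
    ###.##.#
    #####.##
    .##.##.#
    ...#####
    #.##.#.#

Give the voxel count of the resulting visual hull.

remaining voxels: 143

initial block: 8^3 = 512
after view 1 [y-axis, 30 of 64 cells solid] → remaining = 240
after view 2 [x-axis, 53 of 64 cells solid] → remaining = 203
after view 3 [z-axis, 47 of 64 cells solid] → remaining = 143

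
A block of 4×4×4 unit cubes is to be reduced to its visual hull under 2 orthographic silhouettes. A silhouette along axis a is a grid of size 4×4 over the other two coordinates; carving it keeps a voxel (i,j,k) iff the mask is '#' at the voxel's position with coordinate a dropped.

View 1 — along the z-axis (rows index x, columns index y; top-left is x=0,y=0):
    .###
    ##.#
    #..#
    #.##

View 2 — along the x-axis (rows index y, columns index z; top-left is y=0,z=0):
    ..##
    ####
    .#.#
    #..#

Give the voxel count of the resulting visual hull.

voxel count = 26

full grid |V| = 64
[1] z-view keeps 11 columns → grid now 44
[2] x-view keeps 10 columns → grid now 26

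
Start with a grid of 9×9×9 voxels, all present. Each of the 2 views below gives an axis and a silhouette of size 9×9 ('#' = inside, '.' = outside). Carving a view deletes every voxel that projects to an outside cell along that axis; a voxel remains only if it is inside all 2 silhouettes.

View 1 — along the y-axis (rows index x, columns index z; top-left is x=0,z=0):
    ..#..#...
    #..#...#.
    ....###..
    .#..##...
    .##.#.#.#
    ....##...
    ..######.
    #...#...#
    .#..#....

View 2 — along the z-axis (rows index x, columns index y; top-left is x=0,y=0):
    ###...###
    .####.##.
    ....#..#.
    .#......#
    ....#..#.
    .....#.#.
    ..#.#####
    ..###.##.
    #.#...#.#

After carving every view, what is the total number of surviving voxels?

voxel count = 115

full grid |V| = 729
after view 1 [y-axis, 29 of 81 cells solid] → remaining = 261
after view 2 [z-axis, 35 of 81 cells solid] → remaining = 115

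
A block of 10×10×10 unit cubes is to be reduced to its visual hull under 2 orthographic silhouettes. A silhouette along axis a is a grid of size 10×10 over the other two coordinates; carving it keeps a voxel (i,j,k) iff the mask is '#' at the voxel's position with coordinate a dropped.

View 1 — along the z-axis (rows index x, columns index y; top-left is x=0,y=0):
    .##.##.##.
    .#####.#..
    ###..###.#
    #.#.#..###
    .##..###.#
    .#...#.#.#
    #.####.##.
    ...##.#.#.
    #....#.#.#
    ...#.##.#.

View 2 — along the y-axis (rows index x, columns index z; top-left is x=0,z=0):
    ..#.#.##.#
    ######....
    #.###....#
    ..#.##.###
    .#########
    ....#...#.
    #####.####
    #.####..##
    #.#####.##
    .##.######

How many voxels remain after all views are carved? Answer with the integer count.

voxel count = 354

before carving: 1000 voxels (10×10×10)
[1] z-view keeps 54 columns → grid now 540
[2] y-view keeps 65 columns → grid now 354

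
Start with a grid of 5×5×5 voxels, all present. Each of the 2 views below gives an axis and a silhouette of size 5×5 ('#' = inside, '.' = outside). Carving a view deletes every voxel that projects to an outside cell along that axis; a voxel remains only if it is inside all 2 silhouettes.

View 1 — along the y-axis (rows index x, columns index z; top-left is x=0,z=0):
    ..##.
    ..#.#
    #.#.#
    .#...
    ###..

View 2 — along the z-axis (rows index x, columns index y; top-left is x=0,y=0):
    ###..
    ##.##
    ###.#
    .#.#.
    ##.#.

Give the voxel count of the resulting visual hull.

before carving: 125 voxels (5×5×5)
[1] y-view keeps 11 columns → grid now 55
[2] z-view keeps 16 columns → grid now 37

|visual hull| = 37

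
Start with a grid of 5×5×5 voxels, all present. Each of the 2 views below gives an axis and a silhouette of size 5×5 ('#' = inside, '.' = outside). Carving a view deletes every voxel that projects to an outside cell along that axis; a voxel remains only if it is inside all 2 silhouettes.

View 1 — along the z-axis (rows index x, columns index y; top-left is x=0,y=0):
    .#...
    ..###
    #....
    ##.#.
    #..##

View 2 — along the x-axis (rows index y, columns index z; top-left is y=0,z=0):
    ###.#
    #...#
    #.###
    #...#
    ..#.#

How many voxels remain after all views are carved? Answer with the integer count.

before carving: 125 voxels (5×5×5)
[1] z-view keeps 11 columns → grid now 55
[2] x-view keeps 14 columns → grid now 30

remaining voxels: 30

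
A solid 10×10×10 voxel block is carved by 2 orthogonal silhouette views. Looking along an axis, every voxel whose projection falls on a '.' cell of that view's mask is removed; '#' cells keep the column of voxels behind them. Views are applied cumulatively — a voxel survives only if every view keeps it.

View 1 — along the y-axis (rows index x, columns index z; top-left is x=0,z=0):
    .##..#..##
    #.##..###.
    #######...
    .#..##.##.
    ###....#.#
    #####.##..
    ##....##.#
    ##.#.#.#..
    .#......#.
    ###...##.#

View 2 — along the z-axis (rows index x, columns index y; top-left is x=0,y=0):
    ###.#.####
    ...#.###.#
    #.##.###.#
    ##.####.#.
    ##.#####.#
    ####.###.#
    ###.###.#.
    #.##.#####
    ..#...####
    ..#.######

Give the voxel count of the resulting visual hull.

377 voxels

initial block: 10^3 = 1000
after view 1 [y-axis, 53 of 100 cells solid] → remaining = 530
after view 2 [z-axis, 70 of 100 cells solid] → remaining = 377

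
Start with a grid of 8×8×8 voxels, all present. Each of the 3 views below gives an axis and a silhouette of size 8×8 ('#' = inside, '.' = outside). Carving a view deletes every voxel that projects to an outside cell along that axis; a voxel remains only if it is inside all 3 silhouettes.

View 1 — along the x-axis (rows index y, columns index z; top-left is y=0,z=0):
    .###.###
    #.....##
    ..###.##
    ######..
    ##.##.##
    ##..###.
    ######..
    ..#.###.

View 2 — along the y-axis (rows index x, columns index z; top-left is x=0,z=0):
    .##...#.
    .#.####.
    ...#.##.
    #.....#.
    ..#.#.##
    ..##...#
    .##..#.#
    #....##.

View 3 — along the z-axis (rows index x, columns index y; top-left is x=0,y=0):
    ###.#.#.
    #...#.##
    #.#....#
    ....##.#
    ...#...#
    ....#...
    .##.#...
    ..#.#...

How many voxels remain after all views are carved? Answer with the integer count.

|visual hull| = 52

start: 8×8×8 = 512 voxels
  1. axis=0 (YZ plane), |mask|=41  ⇒  voxels=328
  2. axis=1 (XZ plane), |mask|=27  ⇒  voxels=140
  3. axis=2 (XY plane), |mask|=23  ⇒  voxels=52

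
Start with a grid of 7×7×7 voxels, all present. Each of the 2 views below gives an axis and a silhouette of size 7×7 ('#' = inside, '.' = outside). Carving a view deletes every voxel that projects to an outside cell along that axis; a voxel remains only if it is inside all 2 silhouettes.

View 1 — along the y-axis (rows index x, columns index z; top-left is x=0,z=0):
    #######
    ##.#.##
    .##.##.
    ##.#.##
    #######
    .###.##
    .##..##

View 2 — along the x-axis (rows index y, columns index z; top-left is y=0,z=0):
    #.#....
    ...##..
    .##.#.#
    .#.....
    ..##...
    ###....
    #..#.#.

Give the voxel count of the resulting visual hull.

start: 7×7×7 = 343 voxels
[1] y-view keeps 37 columns → grid now 259
[2] x-view keeps 17 columns → grid now 87

voxel count = 87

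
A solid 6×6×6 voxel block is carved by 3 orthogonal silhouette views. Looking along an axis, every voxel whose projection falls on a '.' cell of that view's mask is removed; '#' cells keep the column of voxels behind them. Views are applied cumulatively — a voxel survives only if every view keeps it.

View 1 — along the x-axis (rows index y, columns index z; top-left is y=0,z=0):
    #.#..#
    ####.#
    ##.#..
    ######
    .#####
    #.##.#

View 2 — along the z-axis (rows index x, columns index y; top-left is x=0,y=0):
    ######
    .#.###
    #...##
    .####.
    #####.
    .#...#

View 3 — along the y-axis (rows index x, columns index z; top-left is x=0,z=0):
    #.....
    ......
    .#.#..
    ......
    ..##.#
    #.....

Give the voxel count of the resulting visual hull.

22 voxels

initial block: 6^3 = 216
V1 x: intersect with YZ mask (26 set) -- 156 left
V2 z: intersect with XY mask (24 set) -- 108 left
V3 y: intersect with XZ mask (7 set) -- 22 left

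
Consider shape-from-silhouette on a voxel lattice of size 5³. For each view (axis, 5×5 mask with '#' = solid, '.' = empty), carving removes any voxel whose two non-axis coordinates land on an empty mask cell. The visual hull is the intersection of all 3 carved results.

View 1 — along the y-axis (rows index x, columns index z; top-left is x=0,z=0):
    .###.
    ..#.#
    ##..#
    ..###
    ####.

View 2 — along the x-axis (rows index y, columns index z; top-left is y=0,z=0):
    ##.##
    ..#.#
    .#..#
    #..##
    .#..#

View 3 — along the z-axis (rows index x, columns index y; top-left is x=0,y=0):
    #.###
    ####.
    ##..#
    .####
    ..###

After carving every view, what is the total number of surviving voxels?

full grid |V| = 125
step 1: project along y, AND mask (15/25) → |grid| = 75
step 2: project along x, AND mask (13/25) → |grid| = 38
step 3: project along z, AND mask (18/25) → |grid| = 26

voxel count = 26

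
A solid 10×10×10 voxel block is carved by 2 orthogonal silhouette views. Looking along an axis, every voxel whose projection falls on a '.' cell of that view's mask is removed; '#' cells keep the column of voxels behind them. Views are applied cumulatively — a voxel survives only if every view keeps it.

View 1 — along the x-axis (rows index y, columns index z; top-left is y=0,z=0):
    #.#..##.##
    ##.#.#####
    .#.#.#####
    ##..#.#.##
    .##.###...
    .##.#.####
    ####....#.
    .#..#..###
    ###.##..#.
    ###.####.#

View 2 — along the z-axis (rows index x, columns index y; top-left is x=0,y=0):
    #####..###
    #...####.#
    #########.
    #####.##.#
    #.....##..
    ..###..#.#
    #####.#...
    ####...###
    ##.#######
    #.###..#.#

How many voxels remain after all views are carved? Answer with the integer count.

|visual hull| = 415

initial block: 10^3 = 1000
carve view 1 (along x, YZ-mask fill 63/100): 630 voxels remain
carve view 2 (along z, XY-mask fill 67/100): 415 voxels remain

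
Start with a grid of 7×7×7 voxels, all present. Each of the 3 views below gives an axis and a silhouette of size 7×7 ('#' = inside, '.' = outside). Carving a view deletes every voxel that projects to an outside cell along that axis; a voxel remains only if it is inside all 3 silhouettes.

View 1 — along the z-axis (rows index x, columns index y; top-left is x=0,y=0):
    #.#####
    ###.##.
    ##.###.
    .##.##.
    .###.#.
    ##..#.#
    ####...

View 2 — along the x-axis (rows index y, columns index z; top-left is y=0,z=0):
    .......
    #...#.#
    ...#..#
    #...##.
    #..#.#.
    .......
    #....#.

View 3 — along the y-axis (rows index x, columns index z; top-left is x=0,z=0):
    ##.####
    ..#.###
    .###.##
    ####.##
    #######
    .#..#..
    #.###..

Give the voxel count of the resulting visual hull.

full grid |V| = 343
after view 1 [z-axis, 32 of 49 cells solid] → remaining = 224
after view 2 [x-axis, 13 of 49 cells solid] → remaining = 59
after view 3 [y-axis, 34 of 49 cells solid] → remaining = 39

39 voxels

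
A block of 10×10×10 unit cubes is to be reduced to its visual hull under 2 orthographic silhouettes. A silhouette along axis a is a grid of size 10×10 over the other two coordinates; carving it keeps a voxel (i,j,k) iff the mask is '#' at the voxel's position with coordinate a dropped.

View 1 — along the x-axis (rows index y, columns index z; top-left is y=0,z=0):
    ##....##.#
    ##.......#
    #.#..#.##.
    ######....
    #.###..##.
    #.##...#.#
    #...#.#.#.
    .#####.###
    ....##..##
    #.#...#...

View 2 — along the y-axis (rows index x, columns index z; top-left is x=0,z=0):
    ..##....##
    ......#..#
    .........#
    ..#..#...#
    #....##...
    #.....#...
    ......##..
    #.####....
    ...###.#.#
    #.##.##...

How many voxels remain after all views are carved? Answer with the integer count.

initial block: 10^3 = 1000
after view 1 [x-axis, 49 of 100 cells solid] → remaining = 490
after view 2 [y-axis, 32 of 100 cells solid] → remaining = 157

remaining voxels: 157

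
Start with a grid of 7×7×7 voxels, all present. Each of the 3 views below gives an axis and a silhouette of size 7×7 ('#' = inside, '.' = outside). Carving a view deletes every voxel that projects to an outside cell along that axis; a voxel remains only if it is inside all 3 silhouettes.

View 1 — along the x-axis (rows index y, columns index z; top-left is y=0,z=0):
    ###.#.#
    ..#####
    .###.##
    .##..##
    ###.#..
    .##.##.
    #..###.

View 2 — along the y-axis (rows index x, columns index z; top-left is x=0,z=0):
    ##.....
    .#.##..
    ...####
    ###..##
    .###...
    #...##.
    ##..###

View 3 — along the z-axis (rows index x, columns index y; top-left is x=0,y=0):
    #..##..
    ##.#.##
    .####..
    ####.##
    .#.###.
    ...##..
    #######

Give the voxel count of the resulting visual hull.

remaining voxels: 77

before carving: 343 voxels (7×7×7)
carve view 1 (along x, YZ-mask fill 31/49): 217 voxels remain
carve view 2 (along y, XZ-mask fill 25/49): 110 voxels remain
carve view 3 (along z, XY-mask fill 31/49): 77 voxels remain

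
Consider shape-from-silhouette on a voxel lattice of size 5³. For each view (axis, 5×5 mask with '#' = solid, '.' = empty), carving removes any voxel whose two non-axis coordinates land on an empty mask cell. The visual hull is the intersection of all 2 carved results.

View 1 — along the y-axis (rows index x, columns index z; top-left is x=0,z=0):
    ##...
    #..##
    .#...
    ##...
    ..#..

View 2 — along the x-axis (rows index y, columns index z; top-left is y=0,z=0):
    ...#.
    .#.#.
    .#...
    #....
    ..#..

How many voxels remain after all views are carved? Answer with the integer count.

full grid |V| = 125
V1 y: intersect with XZ mask (9 set) -- 45 left
V2 x: intersect with YZ mask (6 set) -- 12 left

|visual hull| = 12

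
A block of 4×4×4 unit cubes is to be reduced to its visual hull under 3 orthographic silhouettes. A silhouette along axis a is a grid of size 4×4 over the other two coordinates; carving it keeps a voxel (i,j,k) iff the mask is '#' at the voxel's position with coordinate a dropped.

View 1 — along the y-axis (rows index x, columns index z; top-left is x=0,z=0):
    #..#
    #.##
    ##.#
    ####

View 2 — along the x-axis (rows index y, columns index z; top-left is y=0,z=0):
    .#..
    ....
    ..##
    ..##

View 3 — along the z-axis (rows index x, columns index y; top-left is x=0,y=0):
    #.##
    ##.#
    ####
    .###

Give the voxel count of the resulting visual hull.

start: 4×4×4 = 64 voxels
[1] y-view keeps 12 columns → grid now 48
[2] x-view keeps 5 columns → grid now 14
[3] z-view keeps 13 columns → grid now 11

|visual hull| = 11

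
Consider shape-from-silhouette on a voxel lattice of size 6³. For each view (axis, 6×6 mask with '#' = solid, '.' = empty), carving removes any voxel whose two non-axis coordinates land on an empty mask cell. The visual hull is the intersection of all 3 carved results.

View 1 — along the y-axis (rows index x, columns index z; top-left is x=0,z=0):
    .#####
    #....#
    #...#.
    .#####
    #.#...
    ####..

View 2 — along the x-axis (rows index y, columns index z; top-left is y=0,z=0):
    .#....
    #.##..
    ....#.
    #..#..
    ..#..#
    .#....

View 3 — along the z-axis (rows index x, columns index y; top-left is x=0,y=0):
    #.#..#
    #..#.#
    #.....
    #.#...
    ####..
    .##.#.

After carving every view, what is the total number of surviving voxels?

13 voxels

initial block: 6^3 = 216
  1. axis=1 (XZ plane), |mask|=20  ⇒  voxels=120
  2. axis=0 (YZ plane), |mask|=10  ⇒  voxels=34
  3. axis=2 (XY plane), |mask|=16  ⇒  voxels=13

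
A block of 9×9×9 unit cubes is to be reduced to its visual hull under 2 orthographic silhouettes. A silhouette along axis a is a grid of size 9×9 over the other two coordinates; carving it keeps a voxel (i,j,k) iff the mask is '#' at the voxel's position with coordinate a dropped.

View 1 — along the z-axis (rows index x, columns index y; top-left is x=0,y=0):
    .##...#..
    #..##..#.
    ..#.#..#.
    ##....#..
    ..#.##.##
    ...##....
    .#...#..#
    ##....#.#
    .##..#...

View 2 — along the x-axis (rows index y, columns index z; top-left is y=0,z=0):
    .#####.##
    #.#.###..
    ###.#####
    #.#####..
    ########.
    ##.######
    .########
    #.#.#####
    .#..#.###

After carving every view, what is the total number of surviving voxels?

remaining voxels: 206

start: 9×9×9 = 729 voxels
after view 1 [z-axis, 30 of 81 cells solid] → remaining = 270
after view 2 [x-axis, 62 of 81 cells solid] → remaining = 206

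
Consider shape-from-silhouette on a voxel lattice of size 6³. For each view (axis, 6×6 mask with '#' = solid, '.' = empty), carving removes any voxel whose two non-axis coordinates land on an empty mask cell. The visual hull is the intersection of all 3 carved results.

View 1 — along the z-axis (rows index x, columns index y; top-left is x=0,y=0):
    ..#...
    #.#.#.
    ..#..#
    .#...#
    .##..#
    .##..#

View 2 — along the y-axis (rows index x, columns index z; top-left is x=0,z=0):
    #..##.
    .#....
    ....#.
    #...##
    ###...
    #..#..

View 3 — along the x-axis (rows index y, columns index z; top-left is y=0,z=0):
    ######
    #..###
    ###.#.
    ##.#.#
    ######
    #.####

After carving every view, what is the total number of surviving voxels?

full grid |V| = 216
  1. axis=2 (XY plane), |mask|=14  ⇒  voxels=84
  2. axis=1 (XZ plane), |mask|=13  ⇒  voxels=29
  3. axis=0 (YZ plane), |mask|=29  ⇒  voxels=24

24 voxels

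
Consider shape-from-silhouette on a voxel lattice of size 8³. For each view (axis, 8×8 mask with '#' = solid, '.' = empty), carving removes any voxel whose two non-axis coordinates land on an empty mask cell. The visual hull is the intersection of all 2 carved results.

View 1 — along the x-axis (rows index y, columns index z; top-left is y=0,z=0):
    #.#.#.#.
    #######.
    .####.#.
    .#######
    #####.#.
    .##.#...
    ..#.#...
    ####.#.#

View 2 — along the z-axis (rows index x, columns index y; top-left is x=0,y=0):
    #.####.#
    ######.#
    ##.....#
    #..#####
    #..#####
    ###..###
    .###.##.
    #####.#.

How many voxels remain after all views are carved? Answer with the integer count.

full grid |V| = 512
  1. axis=0 (YZ plane), |mask|=40  ⇒  voxels=320
  2. axis=2 (XY plane), |mask|=45  ⇒  voxels=224

voxel count = 224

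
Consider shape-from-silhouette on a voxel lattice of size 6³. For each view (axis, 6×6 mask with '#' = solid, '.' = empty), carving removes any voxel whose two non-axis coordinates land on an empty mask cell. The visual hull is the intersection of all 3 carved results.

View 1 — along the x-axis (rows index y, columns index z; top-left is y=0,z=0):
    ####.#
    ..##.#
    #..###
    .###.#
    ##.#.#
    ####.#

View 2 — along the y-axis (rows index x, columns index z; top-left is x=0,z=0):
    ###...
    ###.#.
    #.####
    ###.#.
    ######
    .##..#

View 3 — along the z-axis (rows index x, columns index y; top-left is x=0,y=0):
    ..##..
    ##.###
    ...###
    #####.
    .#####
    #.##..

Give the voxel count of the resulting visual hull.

full grid |V| = 216
[1] x-view keeps 25 columns → grid now 150
[2] y-view keeps 25 columns → grid now 98
[3] z-view keeps 23 columns → grid now 61

|visual hull| = 61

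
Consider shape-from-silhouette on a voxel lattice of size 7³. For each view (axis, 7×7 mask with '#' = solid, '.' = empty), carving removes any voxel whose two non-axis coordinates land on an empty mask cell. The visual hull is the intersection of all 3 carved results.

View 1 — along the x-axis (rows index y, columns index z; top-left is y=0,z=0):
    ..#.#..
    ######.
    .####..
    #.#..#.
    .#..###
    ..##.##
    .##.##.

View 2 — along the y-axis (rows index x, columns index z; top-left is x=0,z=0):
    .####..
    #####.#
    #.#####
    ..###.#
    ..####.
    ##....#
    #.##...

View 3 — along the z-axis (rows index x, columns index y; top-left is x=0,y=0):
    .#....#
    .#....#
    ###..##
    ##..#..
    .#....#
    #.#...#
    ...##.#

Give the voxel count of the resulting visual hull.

start: 7×7×7 = 343 voxels
after view 1 [x-axis, 27 of 49 cells solid] → remaining = 189
after view 2 [y-axis, 30 of 49 cells solid] → remaining = 117
after view 3 [z-axis, 20 of 49 cells solid] → remaining = 51

voxel count = 51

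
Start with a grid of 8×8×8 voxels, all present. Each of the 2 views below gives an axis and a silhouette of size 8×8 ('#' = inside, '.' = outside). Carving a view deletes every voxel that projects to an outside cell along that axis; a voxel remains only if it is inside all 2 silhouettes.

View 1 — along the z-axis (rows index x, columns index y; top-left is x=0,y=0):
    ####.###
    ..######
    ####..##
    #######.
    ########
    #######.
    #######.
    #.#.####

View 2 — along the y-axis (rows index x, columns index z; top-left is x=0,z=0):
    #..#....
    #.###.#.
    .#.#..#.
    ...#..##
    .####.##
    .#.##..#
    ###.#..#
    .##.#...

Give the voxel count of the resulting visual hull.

212 voxels

full grid |V| = 512
step 1: project along z, AND mask (54/64) → |grid| = 432
step 2: project along y, AND mask (31/64) → |grid| = 212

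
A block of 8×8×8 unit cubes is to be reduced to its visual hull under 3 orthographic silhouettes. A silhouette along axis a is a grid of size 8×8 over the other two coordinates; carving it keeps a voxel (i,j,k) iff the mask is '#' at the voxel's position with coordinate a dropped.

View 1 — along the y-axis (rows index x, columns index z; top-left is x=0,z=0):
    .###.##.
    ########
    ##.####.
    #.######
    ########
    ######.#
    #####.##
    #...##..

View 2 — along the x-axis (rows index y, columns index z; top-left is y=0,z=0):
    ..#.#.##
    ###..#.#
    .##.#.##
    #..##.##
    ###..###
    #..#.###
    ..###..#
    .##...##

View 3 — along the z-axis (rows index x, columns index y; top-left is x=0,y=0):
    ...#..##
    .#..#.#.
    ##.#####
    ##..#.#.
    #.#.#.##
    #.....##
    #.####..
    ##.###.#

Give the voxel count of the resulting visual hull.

|visual hull| = 125

start: 8×8×8 = 512 voxels
step 1: project along y, AND mask (51/64) → |grid| = 408
step 2: project along x, AND mask (38/64) → |grid| = 234
step 3: project along z, AND mask (36/64) → |grid| = 125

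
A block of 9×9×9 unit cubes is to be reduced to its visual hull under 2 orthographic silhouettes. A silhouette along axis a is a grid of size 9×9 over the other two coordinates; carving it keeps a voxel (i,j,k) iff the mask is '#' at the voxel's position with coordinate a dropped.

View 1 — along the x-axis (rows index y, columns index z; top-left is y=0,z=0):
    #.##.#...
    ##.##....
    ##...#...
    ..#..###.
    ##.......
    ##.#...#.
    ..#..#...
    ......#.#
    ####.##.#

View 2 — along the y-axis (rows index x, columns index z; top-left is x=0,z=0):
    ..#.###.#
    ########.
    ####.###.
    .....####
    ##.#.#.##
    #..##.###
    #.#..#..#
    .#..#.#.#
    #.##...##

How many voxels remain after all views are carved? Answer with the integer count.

initial block: 9^3 = 729
  1. axis=0 (YZ plane), |mask|=32  ⇒  voxels=288
  2. axis=1 (XZ plane), |mask|=49  ⇒  voxels=174

174 voxels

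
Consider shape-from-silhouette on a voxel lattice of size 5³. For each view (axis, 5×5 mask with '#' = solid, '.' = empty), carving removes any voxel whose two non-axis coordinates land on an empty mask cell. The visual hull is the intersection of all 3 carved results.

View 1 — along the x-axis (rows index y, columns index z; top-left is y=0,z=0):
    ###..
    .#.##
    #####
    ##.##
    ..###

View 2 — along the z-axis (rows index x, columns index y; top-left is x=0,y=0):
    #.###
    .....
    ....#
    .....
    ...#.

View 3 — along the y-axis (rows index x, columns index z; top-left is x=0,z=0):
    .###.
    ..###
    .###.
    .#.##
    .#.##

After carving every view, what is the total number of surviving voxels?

remaining voxels: 14

start: 5×5×5 = 125 voxels
step 1: project along x, AND mask (18/25) → |grid| = 90
step 2: project along z, AND mask (6/25) → |grid| = 22
step 3: project along y, AND mask (15/25) → |grid| = 14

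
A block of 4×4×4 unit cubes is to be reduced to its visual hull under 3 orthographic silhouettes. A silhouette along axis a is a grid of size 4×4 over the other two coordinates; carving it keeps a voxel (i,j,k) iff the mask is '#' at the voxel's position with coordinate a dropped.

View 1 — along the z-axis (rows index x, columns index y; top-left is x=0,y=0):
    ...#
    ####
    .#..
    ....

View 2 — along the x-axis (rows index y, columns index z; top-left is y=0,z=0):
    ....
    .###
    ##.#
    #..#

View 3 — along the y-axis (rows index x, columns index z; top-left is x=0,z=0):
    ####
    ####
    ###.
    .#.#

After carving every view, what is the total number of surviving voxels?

full grid |V| = 64
  1. axis=2 (XY plane), |mask|=6  ⇒  voxels=24
  2. axis=0 (YZ plane), |mask|=8  ⇒  voxels=13
  3. axis=1 (XZ plane), |mask|=13  ⇒  voxels=12

12 voxels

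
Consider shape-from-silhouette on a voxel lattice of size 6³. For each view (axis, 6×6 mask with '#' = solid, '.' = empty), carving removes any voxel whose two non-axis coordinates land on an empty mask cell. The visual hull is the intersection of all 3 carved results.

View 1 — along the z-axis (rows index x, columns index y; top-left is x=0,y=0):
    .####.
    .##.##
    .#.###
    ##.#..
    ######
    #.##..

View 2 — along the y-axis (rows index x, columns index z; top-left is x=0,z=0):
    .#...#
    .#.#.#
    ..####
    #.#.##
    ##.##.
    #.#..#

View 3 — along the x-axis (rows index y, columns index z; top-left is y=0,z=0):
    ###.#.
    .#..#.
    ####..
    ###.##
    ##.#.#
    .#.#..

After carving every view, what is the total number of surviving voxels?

full grid |V| = 216
  1. axis=2 (XY plane), |mask|=24  ⇒  voxels=144
  2. axis=1 (XZ plane), |mask|=20  ⇒  voxels=81
  3. axis=0 (YZ plane), |mask|=21  ⇒  voxels=52

|visual hull| = 52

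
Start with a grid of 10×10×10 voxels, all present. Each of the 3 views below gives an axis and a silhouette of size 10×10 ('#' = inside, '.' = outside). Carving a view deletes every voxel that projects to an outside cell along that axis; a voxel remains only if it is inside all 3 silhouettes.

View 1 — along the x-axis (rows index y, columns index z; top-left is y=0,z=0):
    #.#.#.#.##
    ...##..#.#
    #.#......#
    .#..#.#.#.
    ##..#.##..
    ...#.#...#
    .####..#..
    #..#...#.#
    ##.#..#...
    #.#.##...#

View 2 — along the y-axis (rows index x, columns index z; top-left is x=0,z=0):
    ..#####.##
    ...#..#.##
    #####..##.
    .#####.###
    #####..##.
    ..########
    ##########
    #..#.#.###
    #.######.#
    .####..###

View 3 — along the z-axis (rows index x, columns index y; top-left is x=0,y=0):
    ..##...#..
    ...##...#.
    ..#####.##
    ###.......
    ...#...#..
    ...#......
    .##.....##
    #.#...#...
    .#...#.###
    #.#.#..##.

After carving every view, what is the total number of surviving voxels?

full grid |V| = 1000
[1] x-view keeps 43 columns → grid now 430
[2] y-view keeps 72 columns → grid now 310
[3] z-view keeps 36 columns → grid now 108

voxel count = 108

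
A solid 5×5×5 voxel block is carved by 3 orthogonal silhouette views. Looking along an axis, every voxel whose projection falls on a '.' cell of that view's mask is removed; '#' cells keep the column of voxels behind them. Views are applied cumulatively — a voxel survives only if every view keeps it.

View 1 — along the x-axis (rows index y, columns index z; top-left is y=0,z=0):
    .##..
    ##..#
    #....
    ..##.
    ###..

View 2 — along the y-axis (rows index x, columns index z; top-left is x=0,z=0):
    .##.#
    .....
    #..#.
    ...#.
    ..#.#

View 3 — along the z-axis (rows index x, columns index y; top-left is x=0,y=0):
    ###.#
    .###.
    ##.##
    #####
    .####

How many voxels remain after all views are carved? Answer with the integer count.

initial block: 5^3 = 125
V1 x: intersect with YZ mask (11 set) -- 55 left
V2 y: intersect with XZ mask (8 set) -- 16 left
V3 z: intersect with XY mask (20 set) -- 13 left

|visual hull| = 13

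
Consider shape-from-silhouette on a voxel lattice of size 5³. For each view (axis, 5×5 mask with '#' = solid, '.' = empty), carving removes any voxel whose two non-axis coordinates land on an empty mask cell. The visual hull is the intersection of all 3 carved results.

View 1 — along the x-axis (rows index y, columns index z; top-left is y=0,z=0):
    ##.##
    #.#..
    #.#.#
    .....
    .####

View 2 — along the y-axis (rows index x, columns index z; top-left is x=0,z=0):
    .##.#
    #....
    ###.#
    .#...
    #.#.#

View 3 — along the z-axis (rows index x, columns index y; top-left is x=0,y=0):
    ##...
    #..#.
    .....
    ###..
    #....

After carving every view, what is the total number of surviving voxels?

initial block: 5^3 = 125
V1 x: intersect with YZ mask (13 set) -- 65 left
V2 y: intersect with XZ mask (12 set) -- 33 left
V3 z: intersect with XY mask (8 set) -- 7 left

7 voxels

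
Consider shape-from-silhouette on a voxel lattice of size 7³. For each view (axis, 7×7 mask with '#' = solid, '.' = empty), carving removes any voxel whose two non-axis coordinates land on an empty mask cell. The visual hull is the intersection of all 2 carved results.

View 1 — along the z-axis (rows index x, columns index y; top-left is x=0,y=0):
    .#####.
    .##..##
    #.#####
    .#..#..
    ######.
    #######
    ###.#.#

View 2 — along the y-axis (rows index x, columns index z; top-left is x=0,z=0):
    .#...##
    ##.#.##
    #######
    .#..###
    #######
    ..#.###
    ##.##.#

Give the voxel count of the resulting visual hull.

remaining voxels: 180

initial block: 7^3 = 343
after view 1 [z-axis, 35 of 49 cells solid] → remaining = 245
after view 2 [y-axis, 35 of 49 cells solid] → remaining = 180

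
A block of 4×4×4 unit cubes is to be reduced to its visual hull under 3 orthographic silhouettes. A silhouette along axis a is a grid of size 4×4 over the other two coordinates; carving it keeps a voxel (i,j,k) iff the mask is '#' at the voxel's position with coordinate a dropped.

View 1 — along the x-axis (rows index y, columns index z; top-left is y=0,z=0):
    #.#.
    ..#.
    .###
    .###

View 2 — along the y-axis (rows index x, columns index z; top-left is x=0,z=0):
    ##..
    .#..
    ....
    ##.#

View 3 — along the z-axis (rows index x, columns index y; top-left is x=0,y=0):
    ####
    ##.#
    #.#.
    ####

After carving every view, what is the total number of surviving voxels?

remaining voxels: 9

initial block: 4^3 = 64
step 1: project along x, AND mask (9/16) → |grid| = 36
step 2: project along y, AND mask (6/16) → |grid| = 10
step 3: project along z, AND mask (13/16) → |grid| = 9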